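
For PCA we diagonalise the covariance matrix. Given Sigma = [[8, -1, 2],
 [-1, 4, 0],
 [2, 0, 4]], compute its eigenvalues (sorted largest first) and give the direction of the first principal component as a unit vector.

Step 1 — characteristic polynomial p(λ) = det(λI - Sigma) = λ³ - tr·λ² + c_1·λ - det, where tr = trace, c_1 = sum of the principal 2×2 minors, det = det(Sigma):
  tr = 8 + 4 + 4 = 16,
  c_1 = (8·4 - (-1)²) + (8·4 - (2)²) + (4·4 - (0)²) = 31 + 28 + 16 = 75,
  det = 8·(4·4 - (0)²) - (-1)·((-1)·4 - (0)·(2)) + (2)·((-1)·(0) - 4·(2)) = 8·(16) - (-1)·(-4) + (2)·(-8) = 108.
  So p(λ) = λ³ - 16λ² + 75λ - 108.
Step 2 — look for an integer root (rational root theorem: any rational root is an integer divisor of 108). Testing λ = 3:
  p(3) = 27 - 144 + 225 - 108 = 0  ✓
  Dividing out (λ - 3): p(λ) = (λ - 3)(λ² - 13λ + 36).
Step 3 — remaining eigenvalues from the quadratic λ² - 13λ + 36 = 0:
  Δ = 13² - 4·36 = 169 - 144 = 25,  λ = (13 ± √25)/2 = (13 ± 5)/2 = 9 or 4.
  Sorted: λ_1 = 9,  λ_2 = 4,  λ_3 = 3  (check: sum = 16 = tr ✓).

Step 4 — unit eigenvector for λ_1 = 9: v spans the null space of (Sigma - λ_1 I), whose rows are
  r_1 = (-1, -1, 2),  r_2 = (-1, -5, 0),  r_3 = (2, 0, -5).
  v is orthogonal to every row, so take v ∝ r_1 × r_2 = ((-1)·(0) - (2)·(-5), (2)·(-1) - (-1)·(0), (-1)·(-5) - (-1)·(-1)) = (10, -2, 4).
  Rescale (divide by 2): u = (5, -1, 2).
  ||u|| = √((5)² + (-1)² + (2)²) = √(30) ≈ 5.4772,  v_1 = u/||u|| ≈ (0.9129, -0.1826, 0.3651) (||v_1|| = 1).

λ_1 = 9,  λ_2 = 4,  λ_3 = 3;  v_1 ≈ (0.9129, -0.1826, 0.3651)


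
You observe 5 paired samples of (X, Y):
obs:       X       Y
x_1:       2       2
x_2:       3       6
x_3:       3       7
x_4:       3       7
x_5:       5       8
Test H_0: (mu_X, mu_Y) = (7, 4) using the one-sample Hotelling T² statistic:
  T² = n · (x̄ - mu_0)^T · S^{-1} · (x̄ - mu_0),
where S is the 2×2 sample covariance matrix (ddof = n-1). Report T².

Step 1 — sample mean vector:
  mean(X) = (2 + 3 + 3 + 3 + 5) / 5 = 16/5 = 3.2
  mean(Y) = (2 + 6 + 7 + 7 + 8) / 5 = 30/5 = 6
  x̄ = (3.2, 6),  deviation x̄ - mu_0 = (3.2, 6) - (7, 4) = (-3.8, 2).

Step 2 — sample covariance matrix, S[i,j] = (1/(n-1)) · Σ_k (x_{k,i} - mean_i) · (x_{k,j} - mean_j), divisor n-1 = 4:
  S[X,X] = ((-1.2)·(-1.2) + (-0.2)·(-0.2) + (-0.2)·(-0.2) + (-0.2)·(-0.2) + (1.8)·(1.8)) / 4 = 4.8/4 = 1.2
  S[X,Y] = ((-1.2)·(-4) + (-0.2)·(0) + (-0.2)·(1) + (-0.2)·(1) + (1.8)·(2)) / 4 = 8/4 = 2
  S[Y,Y] = ((-4)·(-4) + (0)·(0) + (1)·(1) + (1)·(1) + (2)·(2)) / 4 = 22/4 = 5.5
  S = [[1.2, 2],
 [2, 5.5]].

Step 3 — invert S. det(S) = 1.2·5.5 - (2)² = 2.6.
  S^{-1} = (1/det) · [[d, -b], [-b, a]] = [[2.1154, -0.7692],
 [-0.7692, 0.4615]].

Step 4 — quadratic form (x̄ - mu_0)^T · S^{-1} · (x̄ - mu_0):
  S^{-1} · (x̄ - mu_0) = (-9.5769, 3.8462),
  (x̄ - mu_0)^T · [...] = (-3.8)·(-9.5769) + (2)·(3.8462) = 44.0846.

Step 5 — scale by n: T² = 5 · 44.0846 = 220.4231.

T² ≈ 220.4231


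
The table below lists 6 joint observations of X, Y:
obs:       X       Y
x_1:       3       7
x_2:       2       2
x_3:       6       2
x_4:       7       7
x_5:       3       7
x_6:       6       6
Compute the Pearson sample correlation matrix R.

Step 1 — column means:
  mean(X) = (3 + 2 + 6 + 7 + 3 + 6) / 6 = 27/6 = 4.5
  mean(Y) = (7 + 2 + 2 + 7 + 7 + 6) / 6 = 31/6 = 5.1667

Step 2 — sample variances and covariances s[i,j] = (1/(n-1)) · Σ_k (x_{k,i} - mean_i) · (x_{k,j} - mean_j), with n-1 = 5:
  s[X,X] = ((-1.5)·(-1.5) + (-2.5)·(-2.5) + (1.5)·(1.5) + (2.5)·(2.5) + (-1.5)·(-1.5) + (1.5)·(1.5)) / 5 = 21.5/5 = 4.3
  s[X,Y] = ((-1.5)·(1.8333) + (-2.5)·(-3.1667) + (1.5)·(-3.1667) + (2.5)·(1.8333) + (-1.5)·(1.8333) + (1.5)·(0.8333)) / 5 = 3.5/5 = 0.7
  s[Y,Y] = ((1.8333)·(1.8333) + (-3.1667)·(-3.1667) + (-3.1667)·(-3.1667) + (1.8333)·(1.8333) + (1.8333)·(1.8333) + (0.8333)·(0.8333)) / 5 = 30.8333/5 = 6.1667
  Sample standard deviations s_i = √(s[i,i]):
  s(X) = √(4.3) = 2.0736
  s(Y) = √(6.1667) = 2.4833

Step 3 — r_{ij} = s_{ij} / (s_i · s_j):
  r[X,X] = 1 (diagonal).
  r[X,Y] = 0.7 / (2.0736 · 2.4833) = 0.7 / 5.1494 = 0.1359
  r[Y,Y] = 1 (diagonal).

R is symmetric with unit diagonal. Assembling:

R = [[1, 0.1359],
 [0.1359, 1]]


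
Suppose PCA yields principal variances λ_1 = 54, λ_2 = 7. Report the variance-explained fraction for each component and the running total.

Step 1 — total variance = trace(Sigma) = Σ λ_i = 54 + 7 = 61.

Step 2 — fraction explained by component i = λ_i / Σ λ:
  PC1: 54/61 = 0.8852
  PC2: 7/61 = 0.1148

Step 3 — cumulative fraction after k components = (λ_1 + ... + λ_k) / Σ λ:
  k = 1: 54/61 = 0.8852
  k = 2: (54 + 7)/61 = 61/61 = 1

Summary (fraction, with percent):

explained: PC1 0.8852 (88.52%), PC2 0.1148 (11.48%);  cumulative: 0.8852, 1


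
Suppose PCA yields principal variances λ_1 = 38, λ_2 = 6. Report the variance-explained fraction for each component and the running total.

Step 1 — total variance = trace(Sigma) = Σ λ_i = 38 + 6 = 44.

Step 2 — fraction explained by component i = λ_i / Σ λ:
  PC1: 38/44 = 0.8636
  PC2: 6/44 = 0.1364

Step 3 — cumulative fraction after k components = (λ_1 + ... + λ_k) / Σ λ:
  k = 1: 38/44 = 0.8636
  k = 2: (38 + 6)/44 = 44/44 = 1

Summary (fraction, with percent):

explained: PC1 0.8636 (86.36%), PC2 0.1364 (13.64%);  cumulative: 0.8636, 1


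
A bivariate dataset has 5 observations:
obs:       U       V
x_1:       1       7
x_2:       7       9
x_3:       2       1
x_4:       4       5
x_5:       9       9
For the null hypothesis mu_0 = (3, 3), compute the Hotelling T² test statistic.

Step 1 — sample mean vector:
  mean(U) = (1 + 7 + 2 + 4 + 9) / 5 = 23/5 = 4.6
  mean(V) = (7 + 9 + 1 + 5 + 9) / 5 = 31/5 = 6.2
  x̄ = (4.6, 6.2),  deviation x̄ - mu_0 = (4.6, 6.2) - (3, 3) = (1.6, 3.2).

Step 2 — sample covariance matrix, S[i,j] = (1/(n-1)) · Σ_k (x_{k,i} - mean_i) · (x_{k,j} - mean_j), divisor n-1 = 4:
  S[U,U] = ((-3.6)·(-3.6) + (2.4)·(2.4) + (-2.6)·(-2.6) + (-0.6)·(-0.6) + (4.4)·(4.4)) / 4 = 45.2/4 = 11.3
  S[U,V] = ((-3.6)·(0.8) + (2.4)·(2.8) + (-2.6)·(-5.2) + (-0.6)·(-1.2) + (4.4)·(2.8)) / 4 = 30.4/4 = 7.6
  S[V,V] = ((0.8)·(0.8) + (2.8)·(2.8) + (-5.2)·(-5.2) + (-1.2)·(-1.2) + (2.8)·(2.8)) / 4 = 44.8/4 = 11.2
  S = [[11.3, 7.6],
 [7.6, 11.2]].

Step 3 — invert S. det(S) = 11.3·11.2 - (7.6)² = 68.8.
  S^{-1} = (1/det) · [[d, -b], [-b, a]] = [[0.1628, -0.1105],
 [-0.1105, 0.1642]].

Step 4 — quadratic form (x̄ - mu_0)^T · S^{-1} · (x̄ - mu_0):
  S^{-1} · (x̄ - mu_0) = (-0.093, 0.3488),
  (x̄ - mu_0)^T · [...] = (1.6)·(-0.093) + (3.2)·(0.3488) = 0.9674.

Step 5 — scale by n: T² = 5 · 0.9674 = 4.8372.

T² ≈ 4.8372


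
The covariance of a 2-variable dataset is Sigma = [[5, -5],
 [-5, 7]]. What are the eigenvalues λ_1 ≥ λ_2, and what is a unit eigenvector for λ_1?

Step 1 — characteristic polynomial of 2×2 Sigma:
  det(Sigma - λI) = λ² - trace · λ + det = 0.
  trace = 5 + 7 = 12, det = 5·7 - (-5)² = 10.
Step 2 — discriminant:
  Δ = trace² - 4·det = 144 - 40 = 104.
Step 3 — eigenvalues:
  λ = (trace ± √Δ)/2 = (12 ± 10.198)/2,
  λ_1 = 11.099,  λ_2 = 0.901.

Step 4 — unit eigenvector for λ_1: solve (Sigma - λ_1 I)v = 0. First row:
  (5 - 11.099)·v_x + (-5)·v_y = 0, i.e. (-6.099)·v_x + (-5)·v_y = 0,
  so v ∝ (b, λ_1 - a) = (-5, 6.099); multiply by -1 so the first entry is positive: u = (5, -6.099).
  ||u|| = √((5)² + (-6.099)²) = √(62.198) ≈ 7.8866,
  v_1 = u/||u|| ≈ (0.634, -0.7733) (||v_1|| = 1).

λ_1 = 11.099,  λ_2 = 0.901;  v_1 ≈ (0.634, -0.7733)


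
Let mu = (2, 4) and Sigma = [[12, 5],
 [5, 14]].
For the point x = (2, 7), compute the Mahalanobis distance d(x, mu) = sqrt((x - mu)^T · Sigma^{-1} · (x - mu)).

Step 1 — centre the observation: (x - mu) = (0, 3).

Step 2 — invert Sigma. det(Sigma) = 12·14 - (5)² = 143.
  Sigma^{-1} = (1/det) · [[d, -b], [-b, a]] = [[0.0979, -0.035],
 [-0.035, 0.0839]].

Step 3 — form the quadratic (x - mu)^T · Sigma^{-1} · (x - mu):
  Sigma^{-1} · (x - mu) = (-0.1049, 0.2517).
  (x - mu)^T · [Sigma^{-1} · (x - mu)] = (0)·(-0.1049) + (3)·(0.2517) = 0.7552.

Step 4 — take square root: d = √(0.7552) ≈ 0.869.

d(x, mu) = √(0.7552) ≈ 0.869


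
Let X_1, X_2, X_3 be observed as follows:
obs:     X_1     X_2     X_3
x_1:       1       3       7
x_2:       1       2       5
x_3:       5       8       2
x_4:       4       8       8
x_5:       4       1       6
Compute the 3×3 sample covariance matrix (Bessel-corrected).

Step 1 — column means:
  mean(X_1) = (1 + 1 + 5 + 4 + 4) / 5 = 15/5 = 3
  mean(X_2) = (3 + 2 + 8 + 8 + 1) / 5 = 22/5 = 4.4
  mean(X_3) = (7 + 5 + 2 + 8 + 6) / 5 = 28/5 = 5.6

Step 2 — sample covariance S[i,j] = (1/(n-1)) · Σ_k (x_{k,i} - mean_i) · (x_{k,j} - mean_j), with n-1 = 4.
  S[X_1,X_1] = ((-2)·(-2) + (-2)·(-2) + (2)·(2) + (1)·(1) + (1)·(1)) / 4 = 14/4 = 3.5
  S[X_1,X_2] = ((-2)·(-1.4) + (-2)·(-2.4) + (2)·(3.6) + (1)·(3.6) + (1)·(-3.4)) / 4 = 15/4 = 3.75
  S[X_1,X_3] = ((-2)·(1.4) + (-2)·(-0.6) + (2)·(-3.6) + (1)·(2.4) + (1)·(0.4)) / 4 = -6/4 = -1.5
  S[X_2,X_2] = ((-1.4)·(-1.4) + (-2.4)·(-2.4) + (3.6)·(3.6) + (3.6)·(3.6) + (-3.4)·(-3.4)) / 4 = 45.2/4 = 11.3
  S[X_2,X_3] = ((-1.4)·(1.4) + (-2.4)·(-0.6) + (3.6)·(-3.6) + (3.6)·(2.4) + (-3.4)·(0.4)) / 4 = -6.2/4 = -1.55
  S[X_3,X_3] = ((1.4)·(1.4) + (-0.6)·(-0.6) + (-3.6)·(-3.6) + (2.4)·(2.4) + (0.4)·(0.4)) / 4 = 21.2/4 = 5.3

S is symmetric (S[j,i] = S[i,j]). Assembling:

S = [[3.5, 3.75, -1.5],
 [3.75, 11.3, -1.55],
 [-1.5, -1.55, 5.3]]


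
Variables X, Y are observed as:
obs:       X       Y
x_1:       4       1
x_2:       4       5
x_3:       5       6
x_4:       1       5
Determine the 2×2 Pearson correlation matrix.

Step 1 — column means:
  mean(X) = (4 + 4 + 5 + 1) / 4 = 14/4 = 3.5
  mean(Y) = (1 + 5 + 6 + 5) / 4 = 17/4 = 4.25

Step 2 — sample variances and covariances s[i,j] = (1/(n-1)) · Σ_k (x_{k,i} - mean_i) · (x_{k,j} - mean_j), with n-1 = 3:
  s[X,X] = ((0.5)·(0.5) + (0.5)·(0.5) + (1.5)·(1.5) + (-2.5)·(-2.5)) / 3 = 9/3 = 3
  s[X,Y] = ((0.5)·(-3.25) + (0.5)·(0.75) + (1.5)·(1.75) + (-2.5)·(0.75)) / 3 = -0.5/3 = -0.1667
  s[Y,Y] = ((-3.25)·(-3.25) + (0.75)·(0.75) + (1.75)·(1.75) + (0.75)·(0.75)) / 3 = 14.75/3 = 4.9167
  Sample standard deviations s_i = √(s[i,i]):
  s(X) = √(3) = 1.7321
  s(Y) = √(4.9167) = 2.2174

Step 3 — r_{ij} = s_{ij} / (s_i · s_j):
  r[X,X] = 1 (diagonal).
  r[X,Y] = -0.1667 / (1.7321 · 2.2174) = -0.1667 / 3.8406 = -0.0434
  r[Y,Y] = 1 (diagonal).

R is symmetric with unit diagonal. Assembling:

R = [[1, -0.0434],
 [-0.0434, 1]]


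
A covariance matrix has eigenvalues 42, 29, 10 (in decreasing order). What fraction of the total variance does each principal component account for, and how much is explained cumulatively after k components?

Step 1 — total variance = trace(Sigma) = Σ λ_i = 42 + 29 + 10 = 81.

Step 2 — fraction explained by component i = λ_i / Σ λ:
  PC1: 42/81 = 0.5185
  PC2: 29/81 = 0.358
  PC3: 10/81 = 0.1235

Step 3 — cumulative fraction after k components = (λ_1 + ... + λ_k) / Σ λ:
  k = 1: 42/81 = 0.5185
  k = 2: (42 + 29)/81 = 71/81 = 0.8765
  k = 3: (42 + 29 + 10)/81 = 81/81 = 1

Summary (fraction, with percent):

explained: PC1 0.5185 (51.85%), PC2 0.358 (35.8%), PC3 0.1235 (12.35%);  cumulative: 0.5185, 0.8765, 1


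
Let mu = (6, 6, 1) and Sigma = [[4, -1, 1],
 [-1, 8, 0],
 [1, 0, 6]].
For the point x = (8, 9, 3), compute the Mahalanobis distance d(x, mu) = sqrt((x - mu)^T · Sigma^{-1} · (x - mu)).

Step 1 — centre the observation: (x - mu) = (2, 3, 2).

Step 2 — invert Sigma (cofactor / det for 3×3, or solve directly):
  Sigma^{-1} = [[0.2697, 0.0337, -0.0449],
 [0.0337, 0.1292, -0.0056],
 [-0.0449, -0.0056, 0.1742]].

Step 3 — form the quadratic (x - mu)^T · Sigma^{-1} · (x - mu):
  Sigma^{-1} · (x - mu) = (0.5506, 0.4438, 0.2416).
  (x - mu)^T · [Sigma^{-1} · (x - mu)] = (2)·(0.5506) + (3)·(0.4438) + (2)·(0.2416) = 2.9157.

Step 4 — take square root: d = √(2.9157) ≈ 1.7076.

d(x, mu) = √(2.9157) ≈ 1.7076


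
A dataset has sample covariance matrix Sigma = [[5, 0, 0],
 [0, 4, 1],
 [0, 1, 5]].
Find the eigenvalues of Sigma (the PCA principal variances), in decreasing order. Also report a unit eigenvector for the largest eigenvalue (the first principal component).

Step 1 — characteristic polynomial p(λ) = det(λI - Sigma) = λ³ - tr·λ² + c_1·λ - det, where tr = trace, c_1 = sum of the principal 2×2 minors, det = det(Sigma):
  tr = 5 + 4 + 5 = 14,
  c_1 = (5·4 - (0)²) + (5·5 - (0)²) + (4·5 - (1)²) = 20 + 25 + 19 = 64,
  det = 5·(4·5 - (1)²) - (0)·((0)·5 - (1)·(0)) + (0)·((0)·(1) - 4·(0)) = 5·(19) - (0)·(0) + (0)·(0) = 95.
  So p(λ) = λ³ - 14λ² + 64λ - 95.
Step 2 — look for an integer root (rational root theorem: any rational root is an integer divisor of 95). Testing λ = 5:
  p(5) = 125 - 350 + 320 - 95 = 0  ✓
  Dividing out (λ - 5): p(λ) = (λ - 5)(λ² - 9λ + 19).
Step 3 — remaining eigenvalues from the quadratic λ² - 9λ + 19 = 0:
  Δ = 9² - 4·19 = 81 - 76 = 5,  λ = (9 ± √5)/2 = (9 ± 2.2361)/2 ≈ 5.618 or 3.382.
  Sorted: λ_1 = 5.618,  λ_2 = 5,  λ_3 = 3.382  (check: sum = 14 = tr ✓).

Step 4 — unit eigenvector for λ_1 ≈ 5.618: v spans the null space of (Sigma - λ_1 I), whose rows are
  r_1 = (-0.618, 0, 0),  r_2 = (0, -1.618, 1),  r_3 = (0, 1, -0.618).
  v is orthogonal to every row, so take v ∝ r_1 × r_2 = ((0)·(1) - (0)·(-1.618), (0)·(0) - (-0.618)·(1), (-0.618)·(-1.618) - (0)·(0)) ≈ (0, 0.618, 1).
  Let u = (0, 0.618, 1).
  ||u|| = √((0)² + (0.618)² + (1)²) = √(1.382) ≈ 1.1756,  v_1 = u/||u|| ≈ (0, 0.5257, 0.8507) (||v_1|| = 1).

λ_1 = 5.618,  λ_2 = 5,  λ_3 = 3.382;  v_1 ≈ (0, 0.5257, 0.8507)


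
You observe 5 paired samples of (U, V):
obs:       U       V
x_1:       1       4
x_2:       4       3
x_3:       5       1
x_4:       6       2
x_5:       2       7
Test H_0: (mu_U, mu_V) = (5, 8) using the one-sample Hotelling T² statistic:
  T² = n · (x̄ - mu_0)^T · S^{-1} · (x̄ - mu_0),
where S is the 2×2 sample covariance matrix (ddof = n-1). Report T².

Step 1 — sample mean vector:
  mean(U) = (1 + 4 + 5 + 6 + 2) / 5 = 18/5 = 3.6
  mean(V) = (4 + 3 + 1 + 2 + 7) / 5 = 17/5 = 3.4
  x̄ = (3.6, 3.4),  deviation x̄ - mu_0 = (3.6, 3.4) - (5, 8) = (-1.4, -4.6).

Step 2 — sample covariance matrix, S[i,j] = (1/(n-1)) · Σ_k (x_{k,i} - mean_i) · (x_{k,j} - mean_j), divisor n-1 = 4:
  S[U,U] = ((-2.6)·(-2.6) + (0.4)·(0.4) + (1.4)·(1.4) + (2.4)·(2.4) + (-1.6)·(-1.6)) / 4 = 17.2/4 = 4.3
  S[U,V] = ((-2.6)·(0.6) + (0.4)·(-0.4) + (1.4)·(-2.4) + (2.4)·(-1.4) + (-1.6)·(3.6)) / 4 = -14.2/4 = -3.55
  S[V,V] = ((0.6)·(0.6) + (-0.4)·(-0.4) + (-2.4)·(-2.4) + (-1.4)·(-1.4) + (3.6)·(3.6)) / 4 = 21.2/4 = 5.3
  S = [[4.3, -3.55],
 [-3.55, 5.3]].

Step 3 — invert S. det(S) = 4.3·5.3 - (-3.55)² = 10.1875.
  S^{-1} = (1/det) · [[d, -b], [-b, a]] = [[0.5202, 0.3485],
 [0.3485, 0.4221]].

Step 4 — quadratic form (x̄ - mu_0)^T · S^{-1} · (x̄ - mu_0):
  S^{-1} · (x̄ - mu_0) = (-2.3313, -2.4294),
  (x̄ - mu_0)^T · [...] = (-1.4)·(-2.3313) + (-4.6)·(-2.4294) = 14.4393.

Step 5 — scale by n: T² = 5 · 14.4393 = 72.1963.

T² ≈ 72.1963


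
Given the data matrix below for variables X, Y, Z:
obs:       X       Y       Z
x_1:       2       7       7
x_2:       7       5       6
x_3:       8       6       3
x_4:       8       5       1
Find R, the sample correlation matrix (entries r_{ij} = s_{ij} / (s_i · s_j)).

Step 1 — column means:
  mean(X) = (2 + 7 + 8 + 8) / 4 = 25/4 = 6.25
  mean(Y) = (7 + 5 + 6 + 5) / 4 = 23/4 = 5.75
  mean(Z) = (7 + 6 + 3 + 1) / 4 = 17/4 = 4.25

Step 2 — sample variances and covariances s[i,j] = (1/(n-1)) · Σ_k (x_{k,i} - mean_i) · (x_{k,j} - mean_j), with n-1 = 3:
  s[X,X] = ((-4.25)·(-4.25) + (0.75)·(0.75) + (1.75)·(1.75) + (1.75)·(1.75)) / 3 = 24.75/3 = 8.25
  s[X,Y] = ((-4.25)·(1.25) + (0.75)·(-0.75) + (1.75)·(0.25) + (1.75)·(-0.75)) / 3 = -6.75/3 = -2.25
  s[X,Z] = ((-4.25)·(2.75) + (0.75)·(1.75) + (1.75)·(-1.25) + (1.75)·(-3.25)) / 3 = -18.25/3 = -6.0833
  s[Y,Y] = ((1.25)·(1.25) + (-0.75)·(-0.75) + (0.25)·(0.25) + (-0.75)·(-0.75)) / 3 = 2.75/3 = 0.9167
  s[Y,Z] = ((1.25)·(2.75) + (-0.75)·(1.75) + (0.25)·(-1.25) + (-0.75)·(-3.25)) / 3 = 4.25/3 = 1.4167
  s[Z,Z] = ((2.75)·(2.75) + (1.75)·(1.75) + (-1.25)·(-1.25) + (-3.25)·(-3.25)) / 3 = 22.75/3 = 7.5833
  Sample standard deviations s_i = √(s[i,i]):
  s(X) = √(8.25) = 2.8723
  s(Y) = √(0.9167) = 0.9574
  s(Z) = √(7.5833) = 2.7538

Step 3 — r_{ij} = s_{ij} / (s_i · s_j):
  r[X,X] = 1 (diagonal).
  r[X,Y] = -2.25 / (2.8723 · 0.9574) = -2.25 / 2.75 = -0.8182
  r[X,Z] = -6.0833 / (2.8723 · 2.7538) = -6.0833 / 7.9096 = -0.7691
  r[Y,Y] = 1 (diagonal).
  r[Y,Z] = 1.4167 / (0.9574 · 2.7538) = 1.4167 / 2.6365 = 0.5373
  r[Z,Z] = 1 (diagonal).

R is symmetric with unit diagonal. Assembling:

R = [[1, -0.8182, -0.7691],
 [-0.8182, 1, 0.5373],
 [-0.7691, 0.5373, 1]]


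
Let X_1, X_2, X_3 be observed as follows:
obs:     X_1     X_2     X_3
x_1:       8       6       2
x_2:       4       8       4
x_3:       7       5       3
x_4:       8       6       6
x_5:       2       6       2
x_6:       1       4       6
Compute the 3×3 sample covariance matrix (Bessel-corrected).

Step 1 — column means:
  mean(X_1) = (8 + 4 + 7 + 8 + 2 + 1) / 6 = 30/6 = 5
  mean(X_2) = (6 + 8 + 5 + 6 + 6 + 4) / 6 = 35/6 = 5.8333
  mean(X_3) = (2 + 4 + 3 + 6 + 2 + 6) / 6 = 23/6 = 3.8333

Step 2 — sample covariance S[i,j] = (1/(n-1)) · Σ_k (x_{k,i} - mean_i) · (x_{k,j} - mean_j), with n-1 = 5.
  S[X_1,X_1] = ((3)·(3) + (-1)·(-1) + (2)·(2) + (3)·(3) + (-3)·(-3) + (-4)·(-4)) / 5 = 48/5 = 9.6
  S[X_1,X_2] = ((3)·(0.1667) + (-1)·(2.1667) + (2)·(-0.8333) + (3)·(0.1667) + (-3)·(0.1667) + (-4)·(-1.8333)) / 5 = 4/5 = 0.8
  S[X_1,X_3] = ((3)·(-1.8333) + (-1)·(0.1667) + (2)·(-0.8333) + (3)·(2.1667) + (-3)·(-1.8333) + (-4)·(2.1667)) / 5 = -4/5 = -0.8
  S[X_2,X_2] = ((0.1667)·(0.1667) + (2.1667)·(2.1667) + (-0.8333)·(-0.8333) + (0.1667)·(0.1667) + (0.1667)·(0.1667) + (-1.8333)·(-1.8333)) / 5 = 8.8333/5 = 1.7667
  S[X_2,X_3] = ((0.1667)·(-1.8333) + (2.1667)·(0.1667) + (-0.8333)·(-0.8333) + (0.1667)·(2.1667) + (0.1667)·(-1.8333) + (-1.8333)·(2.1667)) / 5 = -3.1667/5 = -0.6333
  S[X_3,X_3] = ((-1.8333)·(-1.8333) + (0.1667)·(0.1667) + (-0.8333)·(-0.8333) + (2.1667)·(2.1667) + (-1.8333)·(-1.8333) + (2.1667)·(2.1667)) / 5 = 16.8333/5 = 3.3667

S is symmetric (S[j,i] = S[i,j]). Assembling:

S = [[9.6, 0.8, -0.8],
 [0.8, 1.7667, -0.6333],
 [-0.8, -0.6333, 3.3667]]


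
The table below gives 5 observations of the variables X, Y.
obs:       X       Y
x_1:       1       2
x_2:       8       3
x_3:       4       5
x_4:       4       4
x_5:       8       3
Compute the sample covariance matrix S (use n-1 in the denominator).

Step 1 — column means:
  mean(X) = (1 + 8 + 4 + 4 + 8) / 5 = 25/5 = 5
  mean(Y) = (2 + 3 + 5 + 4 + 3) / 5 = 17/5 = 3.4

Step 2 — sample covariance S[i,j] = (1/(n-1)) · Σ_k (x_{k,i} - mean_i) · (x_{k,j} - mean_j), with n-1 = 4.
  S[X,X] = ((-4)·(-4) + (3)·(3) + (-1)·(-1) + (-1)·(-1) + (3)·(3)) / 4 = 36/4 = 9
  S[X,Y] = ((-4)·(-1.4) + (3)·(-0.4) + (-1)·(1.6) + (-1)·(0.6) + (3)·(-0.4)) / 4 = 1/4 = 0.25
  S[Y,Y] = ((-1.4)·(-1.4) + (-0.4)·(-0.4) + (1.6)·(1.6) + (0.6)·(0.6) + (-0.4)·(-0.4)) / 4 = 5.2/4 = 1.3

S is symmetric (S[j,i] = S[i,j]). Assembling:

S = [[9, 0.25],
 [0.25, 1.3]]


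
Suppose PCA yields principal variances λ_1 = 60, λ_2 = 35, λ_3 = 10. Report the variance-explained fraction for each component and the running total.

Step 1 — total variance = trace(Sigma) = Σ λ_i = 60 + 35 + 10 = 105.

Step 2 — fraction explained by component i = λ_i / Σ λ:
  PC1: 60/105 = 0.5714
  PC2: 35/105 = 0.3333
  PC3: 10/105 = 0.0952

Step 3 — cumulative fraction after k components = (λ_1 + ... + λ_k) / Σ λ:
  k = 1: 60/105 = 0.5714
  k = 2: (60 + 35)/105 = 95/105 = 0.9048
  k = 3: (60 + 35 + 10)/105 = 105/105 = 1

Summary (fraction, with percent):

explained: PC1 0.5714 (57.14%), PC2 0.3333 (33.33%), PC3 0.0952 (9.52%);  cumulative: 0.5714, 0.9048, 1


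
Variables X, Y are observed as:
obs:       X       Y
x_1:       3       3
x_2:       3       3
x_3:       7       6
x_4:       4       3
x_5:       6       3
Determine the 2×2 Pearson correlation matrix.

Step 1 — column means:
  mean(X) = (3 + 3 + 7 + 4 + 6) / 5 = 23/5 = 4.6
  mean(Y) = (3 + 3 + 6 + 3 + 3) / 5 = 18/5 = 3.6

Step 2 — sample variances and covariances s[i,j] = (1/(n-1)) · Σ_k (x_{k,i} - mean_i) · (x_{k,j} - mean_j), with n-1 = 4:
  s[X,X] = ((-1.6)·(-1.6) + (-1.6)·(-1.6) + (2.4)·(2.4) + (-0.6)·(-0.6) + (1.4)·(1.4)) / 4 = 13.2/4 = 3.3
  s[X,Y] = ((-1.6)·(-0.6) + (-1.6)·(-0.6) + (2.4)·(2.4) + (-0.6)·(-0.6) + (1.4)·(-0.6)) / 4 = 7.2/4 = 1.8
  s[Y,Y] = ((-0.6)·(-0.6) + (-0.6)·(-0.6) + (2.4)·(2.4) + (-0.6)·(-0.6) + (-0.6)·(-0.6)) / 4 = 7.2/4 = 1.8
  Sample standard deviations s_i = √(s[i,i]):
  s(X) = √(3.3) = 1.8166
  s(Y) = √(1.8) = 1.3416

Step 3 — r_{ij} = s_{ij} / (s_i · s_j):
  r[X,X] = 1 (diagonal).
  r[X,Y] = 1.8 / (1.8166 · 1.3416) = 1.8 / 2.4372 = 0.7385
  r[Y,Y] = 1 (diagonal).

R is symmetric with unit diagonal. Assembling:

R = [[1, 0.7385],
 [0.7385, 1]]


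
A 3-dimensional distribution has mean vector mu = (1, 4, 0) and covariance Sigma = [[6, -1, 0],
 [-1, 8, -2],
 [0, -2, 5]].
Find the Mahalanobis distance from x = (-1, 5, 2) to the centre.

Step 1 — centre the observation: (x - mu) = (-2, 1, 2).

Step 2 — invert Sigma (cofactor / det for 3×3, or solve directly):
  Sigma^{-1} = [[0.1706, 0.0237, 0.0095],
 [0.0237, 0.1422, 0.0569],
 [0.0095, 0.0569, 0.2227]].

Step 3 — form the quadratic (x - mu)^T · Sigma^{-1} · (x - mu):
  Sigma^{-1} · (x - mu) = (-0.2986, 0.2085, 0.4834).
  (x - mu)^T · [Sigma^{-1} · (x - mu)] = (-2)·(-0.2986) + (1)·(0.2085) + (2)·(0.4834) = 1.7725.

Step 4 — take square root: d = √(1.7725) ≈ 1.3314.

d(x, mu) = √(1.7725) ≈ 1.3314


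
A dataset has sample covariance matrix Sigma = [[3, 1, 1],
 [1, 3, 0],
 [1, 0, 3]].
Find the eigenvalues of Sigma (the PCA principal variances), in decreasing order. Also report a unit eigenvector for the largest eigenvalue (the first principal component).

Step 1 — characteristic polynomial p(λ) = det(λI - Sigma) = λ³ - tr·λ² + c_1·λ - det, where tr = trace, c_1 = sum of the principal 2×2 minors, det = det(Sigma):
  tr = 3 + 3 + 3 = 9,
  c_1 = (3·3 - (1)²) + (3·3 - (1)²) + (3·3 - (0)²) = 8 + 8 + 9 = 25,
  det = 3·(3·3 - (0)²) - (1)·((1)·3 - (0)·(1)) + (1)·((1)·(0) - 3·(1)) = 3·(9) - (1)·(3) + (1)·(-3) = 21.
  So p(λ) = λ³ - 9λ² + 25λ - 21.
Step 2 — look for an integer root (rational root theorem: any rational root is an integer divisor of 21). Testing λ = 3:
  p(3) = 27 - 81 + 75 - 21 = 0  ✓
  Dividing out (λ - 3): p(λ) = (λ - 3)(λ² - 6λ + 7).
Step 3 — remaining eigenvalues from the quadratic λ² - 6λ + 7 = 0:
  Δ = 6² - 4·7 = 36 - 28 = 8,  λ = (6 ± √8)/2 = (6 ± 2.8284)/2 ≈ 4.4142 or 1.5858.
  Sorted: λ_1 = 4.4142,  λ_2 = 3,  λ_3 = 1.5858  (check: sum = 9 = tr ✓).

Step 4 — unit eigenvector for λ_1 ≈ 4.4142: v spans the null space of (Sigma - λ_1 I), whose rows are
  r_1 = (-1.4142, 1, 1),  r_2 = (1, -1.4142, 0),  r_3 = (1, 0, -1.4142).
  v is orthogonal to every row, so take v ∝ r_1 × r_2 = ((1)·(0) - (1)·(-1.4142), (1)·(1) - (-1.4142)·(0), (-1.4142)·(-1.4142) - (1)·(1)) ≈ (1.4142, 1, 1).
  Let u = (1.4142, 1, 1).
  ||u|| = √((1.4142)² + (1)² + (1)²) = √(4) ≈ 2,  v_1 = u/||u|| ≈ (0.7071, 0.5, 0.5) (||v_1|| = 1).

λ_1 = 4.4142,  λ_2 = 3,  λ_3 = 1.5858;  v_1 ≈ (0.7071, 0.5, 0.5)


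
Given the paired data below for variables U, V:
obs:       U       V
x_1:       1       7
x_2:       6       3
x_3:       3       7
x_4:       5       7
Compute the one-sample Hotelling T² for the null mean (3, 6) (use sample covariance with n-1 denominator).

Step 1 — sample mean vector:
  mean(U) = (1 + 6 + 3 + 5) / 4 = 15/4 = 3.75
  mean(V) = (7 + 3 + 7 + 7) / 4 = 24/4 = 6
  x̄ = (3.75, 6),  deviation x̄ - mu_0 = (3.75, 6) - (3, 6) = (0.75, 0).

Step 2 — sample covariance matrix, S[i,j] = (1/(n-1)) · Σ_k (x_{k,i} - mean_i) · (x_{k,j} - mean_j), divisor n-1 = 3:
  S[U,U] = ((-2.75)·(-2.75) + (2.25)·(2.25) + (-0.75)·(-0.75) + (1.25)·(1.25)) / 3 = 14.75/3 = 4.9167
  S[U,V] = ((-2.75)·(1) + (2.25)·(-3) + (-0.75)·(1) + (1.25)·(1)) / 3 = -9/3 = -3
  S[V,V] = ((1)·(1) + (-3)·(-3) + (1)·(1) + (1)·(1)) / 3 = 12/3 = 4
  S = [[4.9167, -3],
 [-3, 4]].

Step 3 — invert S. det(S) = 4.9167·4 - (-3)² = 10.6667.
  S^{-1} = (1/det) · [[d, -b], [-b, a]] = [[0.375, 0.2812],
 [0.2812, 0.4609]].

Step 4 — quadratic form (x̄ - mu_0)^T · S^{-1} · (x̄ - mu_0):
  S^{-1} · (x̄ - mu_0) = (0.2812, 0.2109),
  (x̄ - mu_0)^T · [...] = (0.75)·(0.2812) + (0)·(0.2109) = 0.2109.

Step 5 — scale by n: T² = 4 · 0.2109 = 0.8438.

T² ≈ 0.8438


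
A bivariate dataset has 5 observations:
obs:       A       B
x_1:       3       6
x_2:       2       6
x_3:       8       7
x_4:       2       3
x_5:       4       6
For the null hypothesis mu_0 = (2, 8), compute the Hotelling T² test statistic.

Step 1 — sample mean vector:
  mean(A) = (3 + 2 + 8 + 2 + 4) / 5 = 19/5 = 3.8
  mean(B) = (6 + 6 + 7 + 3 + 6) / 5 = 28/5 = 5.6
  x̄ = (3.8, 5.6),  deviation x̄ - mu_0 = (3.8, 5.6) - (2, 8) = (1.8, -2.4).

Step 2 — sample covariance matrix, S[i,j] = (1/(n-1)) · Σ_k (x_{k,i} - mean_i) · (x_{k,j} - mean_j), divisor n-1 = 4:
  S[A,A] = ((-0.8)·(-0.8) + (-1.8)·(-1.8) + (4.2)·(4.2) + (-1.8)·(-1.8) + (0.2)·(0.2)) / 4 = 24.8/4 = 6.2
  S[A,B] = ((-0.8)·(0.4) + (-1.8)·(0.4) + (4.2)·(1.4) + (-1.8)·(-2.6) + (0.2)·(0.4)) / 4 = 9.6/4 = 2.4
  S[B,B] = ((0.4)·(0.4) + (0.4)·(0.4) + (1.4)·(1.4) + (-2.6)·(-2.6) + (0.4)·(0.4)) / 4 = 9.2/4 = 2.3
  S = [[6.2, 2.4],
 [2.4, 2.3]].

Step 3 — invert S. det(S) = 6.2·2.3 - (2.4)² = 8.5.
  S^{-1} = (1/det) · [[d, -b], [-b, a]] = [[0.2706, -0.2824],
 [-0.2824, 0.7294]].

Step 4 — quadratic form (x̄ - mu_0)^T · S^{-1} · (x̄ - mu_0):
  S^{-1} · (x̄ - mu_0) = (1.1647, -2.2588),
  (x̄ - mu_0)^T · [...] = (1.8)·(1.1647) + (-2.4)·(-2.2588) = 7.5176.

Step 5 — scale by n: T² = 5 · 7.5176 = 37.5882.

T² ≈ 37.5882


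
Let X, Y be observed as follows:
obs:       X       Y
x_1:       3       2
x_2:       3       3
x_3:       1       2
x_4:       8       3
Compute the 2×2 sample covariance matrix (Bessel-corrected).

Step 1 — column means:
  mean(X) = (3 + 3 + 1 + 8) / 4 = 15/4 = 3.75
  mean(Y) = (2 + 3 + 2 + 3) / 4 = 10/4 = 2.5

Step 2 — sample covariance S[i,j] = (1/(n-1)) · Σ_k (x_{k,i} - mean_i) · (x_{k,j} - mean_j), with n-1 = 3.
  S[X,X] = ((-0.75)·(-0.75) + (-0.75)·(-0.75) + (-2.75)·(-2.75) + (4.25)·(4.25)) / 3 = 26.75/3 = 8.9167
  S[X,Y] = ((-0.75)·(-0.5) + (-0.75)·(0.5) + (-2.75)·(-0.5) + (4.25)·(0.5)) / 3 = 3.5/3 = 1.1667
  S[Y,Y] = ((-0.5)·(-0.5) + (0.5)·(0.5) + (-0.5)·(-0.5) + (0.5)·(0.5)) / 3 = 1/3 = 0.3333

S is symmetric (S[j,i] = S[i,j]). Assembling:

S = [[8.9167, 1.1667],
 [1.1667, 0.3333]]


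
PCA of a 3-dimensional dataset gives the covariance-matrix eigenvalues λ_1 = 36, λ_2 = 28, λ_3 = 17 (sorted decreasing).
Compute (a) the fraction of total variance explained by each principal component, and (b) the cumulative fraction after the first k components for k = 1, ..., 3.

Step 1 — total variance = trace(Sigma) = Σ λ_i = 36 + 28 + 17 = 81.

Step 2 — fraction explained by component i = λ_i / Σ λ:
  PC1: 36/81 = 0.4444
  PC2: 28/81 = 0.3457
  PC3: 17/81 = 0.2099

Step 3 — cumulative fraction after k components = (λ_1 + ... + λ_k) / Σ λ:
  k = 1: 36/81 = 0.4444
  k = 2: (36 + 28)/81 = 64/81 = 0.7901
  k = 3: (36 + 28 + 17)/81 = 81/81 = 1

Summary (fraction, with percent):

explained: PC1 0.4444 (44.44%), PC2 0.3457 (34.57%), PC3 0.2099 (20.99%);  cumulative: 0.4444, 0.7901, 1


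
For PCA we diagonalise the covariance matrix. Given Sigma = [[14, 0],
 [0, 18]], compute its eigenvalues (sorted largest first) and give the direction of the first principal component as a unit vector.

Step 1 — characteristic polynomial of 2×2 Sigma:
  det(Sigma - λI) = λ² - trace · λ + det = 0.
  trace = 14 + 18 = 32, det = 14·18 - (0)² = 252.
Step 2 — discriminant:
  Δ = trace² - 4·det = 1024 - 1008 = 16.
Step 3 — eigenvalues:
  λ = (trace ± √Δ)/2 = (32 ± 4)/2,
  λ_1 = 18,  λ_2 = 14.

Step 4 — unit eigenvector for λ_1: Sigma is diagonal, so its eigenvectors are the coordinate axes. λ_1 = 18 is the diagonal entry on the second coordinate axis, hence
  v_1 = (0, 1) (||v_1|| = 1).

λ_1 = 18,  λ_2 = 14;  v_1 ≈ (0, 1)


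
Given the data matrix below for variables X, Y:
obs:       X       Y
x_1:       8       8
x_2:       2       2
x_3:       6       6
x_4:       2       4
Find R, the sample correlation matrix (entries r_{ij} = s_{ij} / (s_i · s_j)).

Step 1 — column means:
  mean(X) = (8 + 2 + 6 + 2) / 4 = 18/4 = 4.5
  mean(Y) = (8 + 2 + 6 + 4) / 4 = 20/4 = 5

Step 2 — sample variances and covariances s[i,j] = (1/(n-1)) · Σ_k (x_{k,i} - mean_i) · (x_{k,j} - mean_j), with n-1 = 3:
  s[X,X] = ((3.5)·(3.5) + (-2.5)·(-2.5) + (1.5)·(1.5) + (-2.5)·(-2.5)) / 3 = 27/3 = 9
  s[X,Y] = ((3.5)·(3) + (-2.5)·(-3) + (1.5)·(1) + (-2.5)·(-1)) / 3 = 22/3 = 7.3333
  s[Y,Y] = ((3)·(3) + (-3)·(-3) + (1)·(1) + (-1)·(-1)) / 3 = 20/3 = 6.6667
  Sample standard deviations s_i = √(s[i,i]):
  s(X) = √(9) = 3
  s(Y) = √(6.6667) = 2.582

Step 3 — r_{ij} = s_{ij} / (s_i · s_j):
  r[X,X] = 1 (diagonal).
  r[X,Y] = 7.3333 / (3 · 2.582) = 7.3333 / 7.746 = 0.9467
  r[Y,Y] = 1 (diagonal).

R is symmetric with unit diagonal. Assembling:

R = [[1, 0.9467],
 [0.9467, 1]]


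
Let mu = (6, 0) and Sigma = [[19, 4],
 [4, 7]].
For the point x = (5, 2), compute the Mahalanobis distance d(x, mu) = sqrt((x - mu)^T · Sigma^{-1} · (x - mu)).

Step 1 — centre the observation: (x - mu) = (-1, 2).

Step 2 — invert Sigma. det(Sigma) = 19·7 - (4)² = 117.
  Sigma^{-1} = (1/det) · [[d, -b], [-b, a]] = [[0.0598, -0.0342],
 [-0.0342, 0.1624]].

Step 3 — form the quadratic (x - mu)^T · Sigma^{-1} · (x - mu):
  Sigma^{-1} · (x - mu) = (-0.1282, 0.359).
  (x - mu)^T · [Sigma^{-1} · (x - mu)] = (-1)·(-0.1282) + (2)·(0.359) = 0.8462.

Step 4 — take square root: d = √(0.8462) ≈ 0.9199.

d(x, mu) = √(0.8462) ≈ 0.9199


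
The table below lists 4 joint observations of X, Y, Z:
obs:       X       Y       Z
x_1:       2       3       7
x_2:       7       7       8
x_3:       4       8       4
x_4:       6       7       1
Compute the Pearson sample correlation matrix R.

Step 1 — column means:
  mean(X) = (2 + 7 + 4 + 6) / 4 = 19/4 = 4.75
  mean(Y) = (3 + 7 + 8 + 7) / 4 = 25/4 = 6.25
  mean(Z) = (7 + 8 + 4 + 1) / 4 = 20/4 = 5

Step 2 — sample variances and covariances s[i,j] = (1/(n-1)) · Σ_k (x_{k,i} - mean_i) · (x_{k,j} - mean_j), with n-1 = 3:
  s[X,X] = ((-2.75)·(-2.75) + (2.25)·(2.25) + (-0.75)·(-0.75) + (1.25)·(1.25)) / 3 = 14.75/3 = 4.9167
  s[X,Y] = ((-2.75)·(-3.25) + (2.25)·(0.75) + (-0.75)·(1.75) + (1.25)·(0.75)) / 3 = 10.25/3 = 3.4167
  s[X,Z] = ((-2.75)·(2) + (2.25)·(3) + (-0.75)·(-1) + (1.25)·(-4)) / 3 = -3/3 = -1
  s[Y,Y] = ((-3.25)·(-3.25) + (0.75)·(0.75) + (1.75)·(1.75) + (0.75)·(0.75)) / 3 = 14.75/3 = 4.9167
  s[Y,Z] = ((-3.25)·(2) + (0.75)·(3) + (1.75)·(-1) + (0.75)·(-4)) / 3 = -9/3 = -3
  s[Z,Z] = ((2)·(2) + (3)·(3) + (-1)·(-1) + (-4)·(-4)) / 3 = 30/3 = 10
  Sample standard deviations s_i = √(s[i,i]):
  s(X) = √(4.9167) = 2.2174
  s(Y) = √(4.9167) = 2.2174
  s(Z) = √(10) = 3.1623

Step 3 — r_{ij} = s_{ij} / (s_i · s_j):
  r[X,X] = 1 (diagonal).
  r[X,Y] = 3.4167 / (2.2174 · 2.2174) = 3.4167 / 4.9167 = 0.6949
  r[X,Z] = -1 / (2.2174 · 3.1623) = -1 / 7.0119 = -0.1426
  r[Y,Y] = 1 (diagonal).
  r[Y,Z] = -3 / (2.2174 · 3.1623) = -3 / 7.0119 = -0.4278
  r[Z,Z] = 1 (diagonal).

R is symmetric with unit diagonal. Assembling:

R = [[1, 0.6949, -0.1426],
 [0.6949, 1, -0.4278],
 [-0.1426, -0.4278, 1]]


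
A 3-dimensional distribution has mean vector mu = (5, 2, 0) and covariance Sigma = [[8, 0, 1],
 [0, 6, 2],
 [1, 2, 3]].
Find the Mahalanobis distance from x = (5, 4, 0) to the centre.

Step 1 — centre the observation: (x - mu) = (0, 2, 0).

Step 2 — invert Sigma (cofactor / det for 3×3, or solve directly):
  Sigma^{-1} = [[0.1321, 0.0189, -0.0566],
 [0.0189, 0.217, -0.1509],
 [-0.0566, -0.1509, 0.4528]].

Step 3 — form the quadratic (x - mu)^T · Sigma^{-1} · (x - mu):
  Sigma^{-1} · (x - mu) = (0.0377, 0.434, -0.3019).
  (x - mu)^T · [Sigma^{-1} · (x - mu)] = (0)·(0.0377) + (2)·(0.434) + (0)·(-0.3019) = 0.8679.

Step 4 — take square root: d = √(0.8679) ≈ 0.9316.

d(x, mu) = √(0.8679) ≈ 0.9316


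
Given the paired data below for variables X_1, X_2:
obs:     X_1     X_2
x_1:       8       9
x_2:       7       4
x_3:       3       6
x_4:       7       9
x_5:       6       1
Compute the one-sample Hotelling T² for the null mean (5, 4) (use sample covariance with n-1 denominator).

Step 1 — sample mean vector:
  mean(X_1) = (8 + 7 + 3 + 7 + 6) / 5 = 31/5 = 6.2
  mean(X_2) = (9 + 4 + 6 + 9 + 1) / 5 = 29/5 = 5.8
  x̄ = (6.2, 5.8),  deviation x̄ - mu_0 = (6.2, 5.8) - (5, 4) = (1.2, 1.8).

Step 2 — sample covariance matrix, S[i,j] = (1/(n-1)) · Σ_k (x_{k,i} - mean_i) · (x_{k,j} - mean_j), divisor n-1 = 4:
  S[X_1,X_1] = ((1.8)·(1.8) + (0.8)·(0.8) + (-3.2)·(-3.2) + (0.8)·(0.8) + (-0.2)·(-0.2)) / 4 = 14.8/4 = 3.7
  S[X_1,X_2] = ((1.8)·(3.2) + (0.8)·(-1.8) + (-3.2)·(0.2) + (0.8)·(3.2) + (-0.2)·(-4.8)) / 4 = 7.2/4 = 1.8
  S[X_2,X_2] = ((3.2)·(3.2) + (-1.8)·(-1.8) + (0.2)·(0.2) + (3.2)·(3.2) + (-4.8)·(-4.8)) / 4 = 46.8/4 = 11.7
  S = [[3.7, 1.8],
 [1.8, 11.7]].

Step 3 — invert S. det(S) = 3.7·11.7 - (1.8)² = 40.05.
  S^{-1} = (1/det) · [[d, -b], [-b, a]] = [[0.2921, -0.0449],
 [-0.0449, 0.0924]].

Step 4 — quadratic form (x̄ - mu_0)^T · S^{-1} · (x̄ - mu_0):
  S^{-1} · (x̄ - mu_0) = (0.2697, 0.1124),
  (x̄ - mu_0)^T · [...] = (1.2)·(0.2697) + (1.8)·(0.1124) = 0.5258.

Step 5 — scale by n: T² = 5 · 0.5258 = 2.6292.

T² ≈ 2.6292


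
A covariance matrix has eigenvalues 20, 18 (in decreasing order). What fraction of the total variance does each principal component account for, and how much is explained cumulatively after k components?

Step 1 — total variance = trace(Sigma) = Σ λ_i = 20 + 18 = 38.

Step 2 — fraction explained by component i = λ_i / Σ λ:
  PC1: 20/38 = 0.5263
  PC2: 18/38 = 0.4737

Step 3 — cumulative fraction after k components = (λ_1 + ... + λ_k) / Σ λ:
  k = 1: 20/38 = 0.5263
  k = 2: (20 + 18)/38 = 38/38 = 1

Summary (fraction, with percent):

explained: PC1 0.5263 (52.63%), PC2 0.4737 (47.37%);  cumulative: 0.5263, 1


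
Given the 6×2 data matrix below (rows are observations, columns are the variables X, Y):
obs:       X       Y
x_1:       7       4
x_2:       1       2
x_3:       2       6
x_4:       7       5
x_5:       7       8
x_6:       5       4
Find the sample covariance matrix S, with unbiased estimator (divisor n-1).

Step 1 — column means:
  mean(X) = (7 + 1 + 2 + 7 + 7 + 5) / 6 = 29/6 = 4.8333
  mean(Y) = (4 + 2 + 6 + 5 + 8 + 4) / 6 = 29/6 = 4.8333

Step 2 — sample covariance S[i,j] = (1/(n-1)) · Σ_k (x_{k,i} - mean_i) · (x_{k,j} - mean_j), with n-1 = 5.
  S[X,X] = ((2.1667)·(2.1667) + (-3.8333)·(-3.8333) + (-2.8333)·(-2.8333) + (2.1667)·(2.1667) + (2.1667)·(2.1667) + (0.1667)·(0.1667)) / 5 = 36.8333/5 = 7.3667
  S[X,Y] = ((2.1667)·(-0.8333) + (-3.8333)·(-2.8333) + (-2.8333)·(1.1667) + (2.1667)·(0.1667) + (2.1667)·(3.1667) + (0.1667)·(-0.8333)) / 5 = 12.8333/5 = 2.5667
  S[Y,Y] = ((-0.8333)·(-0.8333) + (-2.8333)·(-2.8333) + (1.1667)·(1.1667) + (0.1667)·(0.1667) + (3.1667)·(3.1667) + (-0.8333)·(-0.8333)) / 5 = 20.8333/5 = 4.1667

S is symmetric (S[j,i] = S[i,j]). Assembling:

S = [[7.3667, 2.5667],
 [2.5667, 4.1667]]


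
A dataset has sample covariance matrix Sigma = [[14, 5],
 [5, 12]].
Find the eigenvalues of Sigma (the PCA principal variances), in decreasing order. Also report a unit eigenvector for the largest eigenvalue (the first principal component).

Step 1 — characteristic polynomial of 2×2 Sigma:
  det(Sigma - λI) = λ² - trace · λ + det = 0.
  trace = 14 + 12 = 26, det = 14·12 - (5)² = 143.
Step 2 — discriminant:
  Δ = trace² - 4·det = 676 - 572 = 104.
Step 3 — eigenvalues:
  λ = (trace ± √Δ)/2 = (26 ± 10.198)/2,
  λ_1 = 18.099,  λ_2 = 7.901.

Step 4 — unit eigenvector for λ_1: solve (Sigma - λ_1 I)v = 0. First row:
  (14 - 18.099)·v_x + (5)·v_y = 0, i.e. (-4.099)·v_x + (5)·v_y = 0,
  so v ∝ (b, λ_1 - a) = (5, 4.099) = u.
  ||u|| = √((5)² + (4.099)²) = √(41.802) ≈ 6.4654,
  v_1 = u/||u|| ≈ (0.7733, 0.634) (||v_1|| = 1).

λ_1 = 18.099,  λ_2 = 7.901;  v_1 ≈ (0.7733, 0.634)


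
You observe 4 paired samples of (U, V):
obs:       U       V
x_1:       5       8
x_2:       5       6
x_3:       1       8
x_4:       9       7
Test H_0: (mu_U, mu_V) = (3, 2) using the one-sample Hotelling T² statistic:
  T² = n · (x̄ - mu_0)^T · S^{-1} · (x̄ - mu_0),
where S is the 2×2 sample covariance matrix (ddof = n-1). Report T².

Step 1 — sample mean vector:
  mean(U) = (5 + 5 + 1 + 9) / 4 = 20/4 = 5
  mean(V) = (8 + 6 + 8 + 7) / 4 = 29/4 = 7.25
  x̄ = (5, 7.25),  deviation x̄ - mu_0 = (5, 7.25) - (3, 2) = (2, 5.25).

Step 2 — sample covariance matrix, S[i,j] = (1/(n-1)) · Σ_k (x_{k,i} - mean_i) · (x_{k,j} - mean_j), divisor n-1 = 3:
  S[U,U] = ((0)·(0) + (0)·(0) + (-4)·(-4) + (4)·(4)) / 3 = 32/3 = 10.6667
  S[U,V] = ((0)·(0.75) + (0)·(-1.25) + (-4)·(0.75) + (4)·(-0.25)) / 3 = -4/3 = -1.3333
  S[V,V] = ((0.75)·(0.75) + (-1.25)·(-1.25) + (0.75)·(0.75) + (-0.25)·(-0.25)) / 3 = 2.75/3 = 0.9167
  S = [[10.6667, -1.3333],
 [-1.3333, 0.9167]].

Step 3 — invert S. det(S) = 10.6667·0.9167 - (-1.3333)² = 8.
  S^{-1} = (1/det) · [[d, -b], [-b, a]] = [[0.1146, 0.1667],
 [0.1667, 1.3333]].

Step 4 — quadratic form (x̄ - mu_0)^T · S^{-1} · (x̄ - mu_0):
  S^{-1} · (x̄ - mu_0) = (1.1042, 7.3333),
  (x̄ - mu_0)^T · [...] = (2)·(1.1042) + (5.25)·(7.3333) = 40.7083.

Step 5 — scale by n: T² = 4 · 40.7083 = 162.8333.

T² ≈ 162.8333


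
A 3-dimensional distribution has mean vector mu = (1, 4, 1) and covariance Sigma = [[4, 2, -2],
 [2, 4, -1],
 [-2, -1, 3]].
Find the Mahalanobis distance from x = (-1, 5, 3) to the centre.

Step 1 — centre the observation: (x - mu) = (-2, 1, 2).

Step 2 — invert Sigma (cofactor / det for 3×3, or solve directly):
  Sigma^{-1} = [[0.4583, -0.1667, 0.25],
 [-0.1667, 0.3333, 0],
 [0.25, 0, 0.5]].

Step 3 — form the quadratic (x - mu)^T · Sigma^{-1} · (x - mu):
  Sigma^{-1} · (x - mu) = (-0.5833, 0.6667, 0.5).
  (x - mu)^T · [Sigma^{-1} · (x - mu)] = (-2)·(-0.5833) + (1)·(0.6667) + (2)·(0.5) = 2.8333.

Step 4 — take square root: d = √(2.8333) ≈ 1.6833.

d(x, mu) = √(2.8333) ≈ 1.6833


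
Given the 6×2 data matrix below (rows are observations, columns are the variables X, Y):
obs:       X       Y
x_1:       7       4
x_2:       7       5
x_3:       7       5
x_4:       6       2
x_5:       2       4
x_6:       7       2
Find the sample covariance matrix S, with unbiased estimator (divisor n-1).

Step 1 — column means:
  mean(X) = (7 + 7 + 7 + 6 + 2 + 7) / 6 = 36/6 = 6
  mean(Y) = (4 + 5 + 5 + 2 + 4 + 2) / 6 = 22/6 = 3.6667

Step 2 — sample covariance S[i,j] = (1/(n-1)) · Σ_k (x_{k,i} - mean_i) · (x_{k,j} - mean_j), with n-1 = 5.
  S[X,X] = ((1)·(1) + (1)·(1) + (1)·(1) + (0)·(0) + (-4)·(-4) + (1)·(1)) / 5 = 20/5 = 4
  S[X,Y] = ((1)·(0.3333) + (1)·(1.3333) + (1)·(1.3333) + (0)·(-1.6667) + (-4)·(0.3333) + (1)·(-1.6667)) / 5 = 0/5 = 0
  S[Y,Y] = ((0.3333)·(0.3333) + (1.3333)·(1.3333) + (1.3333)·(1.3333) + (-1.6667)·(-1.6667) + (0.3333)·(0.3333) + (-1.6667)·(-1.6667)) / 5 = 9.3333/5 = 1.8667

S is symmetric (S[j,i] = S[i,j]). Assembling:

S = [[4, 0],
 [0, 1.8667]]


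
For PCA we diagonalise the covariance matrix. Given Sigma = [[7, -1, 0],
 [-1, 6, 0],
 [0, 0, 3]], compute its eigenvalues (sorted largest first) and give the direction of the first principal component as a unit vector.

Step 1 — characteristic polynomial p(λ) = det(λI - Sigma) = λ³ - tr·λ² + c_1·λ - det, where tr = trace, c_1 = sum of the principal 2×2 minors, det = det(Sigma):
  tr = 7 + 6 + 3 = 16,
  c_1 = (7·6 - (-1)²) + (7·3 - (0)²) + (6·3 - (0)²) = 41 + 21 + 18 = 80,
  det = 7·(6·3 - (0)²) - (-1)·((-1)·3 - (0)·(0)) + (0)·((-1)·(0) - 6·(0)) = 7·(18) - (-1)·(-3) + (0)·(0) = 123.
  So p(λ) = λ³ - 16λ² + 80λ - 123.
Step 2 — look for an integer root (rational root theorem: any rational root is an integer divisor of 123). Testing λ = 3:
  p(3) = 27 - 144 + 240 - 123 = 0  ✓
  Dividing out (λ - 3): p(λ) = (λ - 3)(λ² - 13λ + 41).
Step 3 — remaining eigenvalues from the quadratic λ² - 13λ + 41 = 0:
  Δ = 13² - 4·41 = 169 - 164 = 5,  λ = (13 ± √5)/2 = (13 ± 2.2361)/2 ≈ 7.618 or 5.382.
  Sorted: λ_1 = 7.618,  λ_2 = 5.382,  λ_3 = 3  (check: sum = 16 = tr ✓).

Step 4 — unit eigenvector for λ_1 ≈ 7.618: v spans the null space of (Sigma - λ_1 I), whose rows are
  r_1 = (-0.618, -1, 0),  r_2 = (-1, -1.618, 0),  r_3 = (0, 0, -4.618).
  v is orthogonal to every row, so take v ∝ r_1 × r_3 = ((-1)·(-4.618) - (0)·(0), (0)·(0) - (-0.618)·(-4.618), (-0.618)·(0) - (-1)·(0)) ≈ (4.618, -2.8541, 0).
  Let u = (4.618, -2.8541, 0).
  ||u|| = √((4.618)² + (-2.8541)² + (0)²) = √(29.4721) ≈ 5.4288,  v_1 = u/||u|| ≈ (0.8507, -0.5257, 0) (||v_1|| = 1).

λ_1 = 7.618,  λ_2 = 5.382,  λ_3 = 3;  v_1 ≈ (0.8507, -0.5257, 0)
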